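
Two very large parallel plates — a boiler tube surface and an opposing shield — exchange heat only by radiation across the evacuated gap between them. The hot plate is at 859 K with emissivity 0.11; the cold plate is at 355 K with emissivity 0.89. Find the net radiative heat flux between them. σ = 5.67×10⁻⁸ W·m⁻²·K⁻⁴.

q ≈ 3250 W/m²

For two infinite grey parallel plates, q = σ(T₁⁴ − T₂⁴)/(1/ε₁ + 1/ε₂ − 1).
T₁⁴ − T₂⁴ = 5.445×10¹¹ − 1.588×10¹⁰ = 5.286×10¹¹ K⁴.
1/ε₁ + 1/ε₂ − 1 = 9.091 + 1.124 − 1 = 9.215.
q = 5.67×10⁻⁸ × 5.286×10¹¹ / 9.215.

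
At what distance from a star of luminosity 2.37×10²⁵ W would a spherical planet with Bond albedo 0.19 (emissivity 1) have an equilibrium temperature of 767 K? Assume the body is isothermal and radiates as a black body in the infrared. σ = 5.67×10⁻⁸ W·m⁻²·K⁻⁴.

For an isothermal black-emitting sphere, (1−a)S·πr² = σ·4πr²·T⁴ ⇒ S = 4σT⁴/(1−a).
S = 4·5.67×10⁻⁸·(767)⁴/0.810 = 96900 W/m².
Flux falls as S = L/(4πd²), so d = √(L/(4πS)) = √(2.37×10²⁵/(4π·96900)).

d ≈ 4.41×10⁹ m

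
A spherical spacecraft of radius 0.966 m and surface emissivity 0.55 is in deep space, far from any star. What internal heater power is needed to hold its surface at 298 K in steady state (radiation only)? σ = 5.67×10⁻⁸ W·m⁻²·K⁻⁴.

P = εσ·4πr²·T⁴.
4πr² = 11.73 m²; T⁴ = 7.886×10⁹ K⁴.
P = 0.55·5.67×10⁻⁸·11.73·7.886×10⁹.

P ≈ 2880 W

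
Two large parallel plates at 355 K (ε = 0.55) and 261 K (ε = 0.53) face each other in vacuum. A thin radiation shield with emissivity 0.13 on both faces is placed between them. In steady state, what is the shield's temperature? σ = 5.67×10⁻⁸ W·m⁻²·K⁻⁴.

In steady state the net flux on the hot side equals that on the cold side.
σ(T₁⁴−T_s⁴)/D₁ = σ(T_s⁴−T₂⁴)/D₂, with D₁ = 1/ε₁+1/ε_s−1 = 8.510, D₂ = 1/ε_s+1/ε₂−1 = 8.579.
Solve for T_s⁴: T_s⁴ = (D₂·T₁⁴ + D₁·T₂⁴)/(D₁+D₂) = 1.028×10¹⁰ K⁴.

T_s ≈ 318 K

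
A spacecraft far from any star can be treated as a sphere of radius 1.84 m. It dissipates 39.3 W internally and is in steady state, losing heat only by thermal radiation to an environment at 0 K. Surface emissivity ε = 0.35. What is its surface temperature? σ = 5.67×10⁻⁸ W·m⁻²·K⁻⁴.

Steady state: internal power = radiated power, P = εσA T⁴.
Radiating area A = 4πr² = 42.54 m².
T⁴ = P/(εσA) = 39.3/(0.35·5.67×10⁻⁸·42.54) = 4.655×10⁷ K⁴.
T = (4.655×10⁷)^(1/4).

T ≈ 82.6 K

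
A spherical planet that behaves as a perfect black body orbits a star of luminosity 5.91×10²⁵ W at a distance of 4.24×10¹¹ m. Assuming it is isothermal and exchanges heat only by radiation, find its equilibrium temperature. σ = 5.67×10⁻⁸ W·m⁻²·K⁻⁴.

First find the stellar flux at distance d: S = L/(4πd²) = 5.91×10²⁵/(4π·(4.24×10¹¹)²) = 26.16 W/m².
For an isothermal sphere, absorbed (1−a)S·πr² = emitted σ·4πr²·T⁴, so T⁴ = (1−a)S/(4σ).
T⁴ = 1.00·26.16/(4·5.67×10⁻⁸) = 1.153×10⁸ K⁴.

T ≈ 104 K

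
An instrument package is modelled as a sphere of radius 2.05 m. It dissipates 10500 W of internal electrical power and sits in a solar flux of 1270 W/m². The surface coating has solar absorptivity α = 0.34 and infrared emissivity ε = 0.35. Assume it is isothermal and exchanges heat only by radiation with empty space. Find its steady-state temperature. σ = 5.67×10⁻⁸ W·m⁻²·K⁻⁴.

At steady state, absorbed solar power + internal power = radiated power.
Absorbed: α·S·A_cross = 0.34·1270·13.20 = 5701 W (cross-section πr²).
Total input = 5701 + 10500 = 16200 W.
Radiated: εσ·A_surf·T⁴ with A_surf = 4πr² = 52.81 m².
T⁴ = 16200/(0.35·5.67×10⁻⁸·52.81) = 1.546×10¹⁰ K⁴.

T ≈ 353 K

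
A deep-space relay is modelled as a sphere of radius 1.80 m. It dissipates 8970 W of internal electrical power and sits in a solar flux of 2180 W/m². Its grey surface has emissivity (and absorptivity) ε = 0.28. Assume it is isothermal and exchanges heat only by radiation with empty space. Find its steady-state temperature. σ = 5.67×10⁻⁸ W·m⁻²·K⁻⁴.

T ≈ 391 K

At steady state, absorbed solar power + internal power = radiated power.
Absorbed: α·S·A_cross = 0.28·2180·10.18 = 6213 W (cross-section πr²).
Total input = 6213 + 8970 = 15180 W.
Radiated: εσ·A_surf·T⁴ with A_surf = 4πr² = 40.72 m².
T⁴ = 15180/(0.28·5.67×10⁻⁸·40.72) = 2.349×10¹⁰ K⁴.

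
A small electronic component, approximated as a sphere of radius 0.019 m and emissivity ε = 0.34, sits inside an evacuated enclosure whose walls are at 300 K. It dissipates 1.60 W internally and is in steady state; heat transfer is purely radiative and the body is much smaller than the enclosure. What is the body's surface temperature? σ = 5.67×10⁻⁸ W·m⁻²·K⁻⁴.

For a small grey body in a large enclosure, net radiated power = εσA(T⁴ − T_w⁴).
Steady state: P = εσA(T⁴ − T_w⁴) with A = 4πr² = 0.004536 m².
T⁴ = P/(εσA) + T_w⁴ = 1.60/(0.34·5.67×10⁻⁸·0.004536) + (300)⁴
    = 1.830×10¹⁰ + 8.100×10⁹ = 2.640×10¹⁰ K⁴.

T ≈ 403 K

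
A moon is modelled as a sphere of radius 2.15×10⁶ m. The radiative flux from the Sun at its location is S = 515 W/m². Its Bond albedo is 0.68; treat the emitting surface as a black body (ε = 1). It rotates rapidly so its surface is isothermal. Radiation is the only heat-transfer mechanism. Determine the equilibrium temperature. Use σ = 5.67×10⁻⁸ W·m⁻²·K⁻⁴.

T ≈ 164 K

At equilibrium, absorbed power = emitted power.
Absorbing cross-section = πr² = 1.452×10¹³ m²; emitting surface = 4πr² = 5.809×10¹³ m² (ratio 4).
(1−a)S·A_cross = εσ·A_surf·T⁴  ⇒  T⁴ = (1−a)S/(4σ).
T⁴ = 0.320·515/(4·5.67×10⁻⁸) = 7.266×10⁸ K⁴.
T = (7.266×10⁸)^(1/4).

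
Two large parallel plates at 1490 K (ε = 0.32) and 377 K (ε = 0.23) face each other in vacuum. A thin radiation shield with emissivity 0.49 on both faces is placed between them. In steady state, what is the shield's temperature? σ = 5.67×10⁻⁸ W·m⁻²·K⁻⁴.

T_s ≈ 1290 K

In steady state the net flux on the hot side equals that on the cold side.
σ(T₁⁴−T_s⁴)/D₁ = σ(T_s⁴−T₂⁴)/D₂, with D₁ = 1/ε₁+1/ε_s−1 = 4.166, D₂ = 1/ε_s+1/ε₂−1 = 5.389.
Solve for T_s⁴: T_s⁴ = (D₂·T₁⁴ + D₁·T₂⁴)/(D₁+D₂) = 2.789×10¹² K⁴.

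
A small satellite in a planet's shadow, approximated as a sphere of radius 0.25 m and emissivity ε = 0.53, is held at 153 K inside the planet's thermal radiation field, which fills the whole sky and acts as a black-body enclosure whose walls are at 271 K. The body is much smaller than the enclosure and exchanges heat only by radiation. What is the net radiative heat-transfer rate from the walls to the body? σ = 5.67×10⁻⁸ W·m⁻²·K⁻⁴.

P_net ≈ 114 W

For a small grey body in a large enclosure: P_net = εσA(T_body⁴ − T_wall⁴).
A = 4πr² = 0.7854 m²; T_body⁴ − T_wall⁴ = 5.480×10⁸ − 5.394×10⁹ = -4.846×10⁹ K⁴.
|P_net| = 0.53·5.67×10⁻⁸·0.7854·4.846×10⁹.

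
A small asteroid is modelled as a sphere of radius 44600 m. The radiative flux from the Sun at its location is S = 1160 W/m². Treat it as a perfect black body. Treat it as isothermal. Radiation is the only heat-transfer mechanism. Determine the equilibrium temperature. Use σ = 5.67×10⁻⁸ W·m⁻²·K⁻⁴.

T ≈ 267 K

At equilibrium, absorbed power = emitted power.
Absorbing cross-section = πr² = 6.249×10⁹ m²; emitting surface = 4πr² = 2.500×10¹⁰ m² (ratio 4).
S·A_cross = εσ·A_surf·T⁴  ⇒  T⁴ = S/(4σ).
T⁴ = 1.00·1160/(4·5.67×10⁻⁸) = 5.115×10⁹ K⁴.
T = (5.115×10⁹)^(1/4).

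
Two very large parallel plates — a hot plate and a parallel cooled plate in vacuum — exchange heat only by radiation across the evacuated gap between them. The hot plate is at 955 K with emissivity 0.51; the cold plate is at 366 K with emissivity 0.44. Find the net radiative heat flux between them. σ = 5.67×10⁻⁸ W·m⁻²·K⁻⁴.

q ≈ 14300 W/m²

For two infinite grey parallel plates, q = σ(T₁⁴ − T₂⁴)/(1/ε₁ + 1/ε₂ − 1).
T₁⁴ − T₂⁴ = 8.318×10¹¹ − 1.794×10¹⁰ = 8.138×10¹¹ K⁴.
1/ε₁ + 1/ε₂ − 1 = 1.961 + 2.273 − 1 = 3.234.
q = 5.67×10⁻⁸ × 8.138×10¹¹ / 3.234.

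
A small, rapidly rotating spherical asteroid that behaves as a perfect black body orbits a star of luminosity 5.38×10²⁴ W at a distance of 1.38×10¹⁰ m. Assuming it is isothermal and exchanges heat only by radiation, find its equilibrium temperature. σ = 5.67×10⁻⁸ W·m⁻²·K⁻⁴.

First find the stellar flux at distance d: S = L/(4πd²) = 5.38×10²⁴/(4π·(1.38×10¹⁰)²) = 2248 W/m².
For an isothermal sphere, absorbed (1−a)S·πr² = emitted σ·4πr²·T⁴, so T⁴ = (1−a)S/(4σ).
T⁴ = 1.00·2248/(4·5.67×10⁻⁸) = 9.912×10⁹ K⁴.

T ≈ 316 K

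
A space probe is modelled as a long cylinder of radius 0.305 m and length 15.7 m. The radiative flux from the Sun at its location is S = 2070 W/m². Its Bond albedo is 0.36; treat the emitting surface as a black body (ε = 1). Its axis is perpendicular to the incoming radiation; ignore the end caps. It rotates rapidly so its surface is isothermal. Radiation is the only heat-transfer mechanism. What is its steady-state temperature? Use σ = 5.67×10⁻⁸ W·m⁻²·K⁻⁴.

At equilibrium, absorbed power = emitted power.
Absorbing cross-section = 2rL = 9.577 m²; emitting surface = 2πrL = 30.09 m² (ratio π).
(1−a)S·A_cross = εσ·A_surf·T⁴  ⇒  T⁴ = (1−a)S/(πσ).
T⁴ = 0.640·2070/(π·5.67×10⁻⁸) = 7.437×10⁹ K⁴.
T = (7.437×10⁹)^(1/4).

T ≈ 294 K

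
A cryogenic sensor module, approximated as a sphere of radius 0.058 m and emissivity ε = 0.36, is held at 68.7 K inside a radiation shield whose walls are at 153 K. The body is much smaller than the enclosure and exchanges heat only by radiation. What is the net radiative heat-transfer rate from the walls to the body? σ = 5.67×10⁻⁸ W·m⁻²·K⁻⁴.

P_net ≈ 0.454 W

For a small grey body in a large enclosure: P_net = εσA(T_body⁴ − T_wall⁴).
A = 4πr² = 0.04227 m²; T_body⁴ − T_wall⁴ = 2.228×10⁷ − 5.480×10⁸ = -5.257×10⁸ K⁴.
|P_net| = 0.36·5.67×10⁻⁸·0.04227·5.257×10⁸.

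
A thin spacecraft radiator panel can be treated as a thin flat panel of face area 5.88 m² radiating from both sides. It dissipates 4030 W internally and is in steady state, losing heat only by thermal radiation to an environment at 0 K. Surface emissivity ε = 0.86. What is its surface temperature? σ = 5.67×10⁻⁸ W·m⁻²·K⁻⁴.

T ≈ 290 K

Steady state: internal power = radiated power, P = εσA T⁴.
Radiating area A = 2·5.88 = 11.76 m².
T⁴ = P/(εσA) = 4030/(0.86·5.67×10⁻⁸·11.76) = 7.028×10⁹ K⁴.
T = (7.028×10⁹)^(1/4).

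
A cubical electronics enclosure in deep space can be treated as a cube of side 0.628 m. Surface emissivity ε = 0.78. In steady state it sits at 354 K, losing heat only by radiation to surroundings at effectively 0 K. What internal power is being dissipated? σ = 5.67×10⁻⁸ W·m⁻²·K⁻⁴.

Steady state: P = εσA T⁴.
A = 6L² = 2.366 m²; T⁴ = (354)⁴ = 1.570×10¹⁰ K⁴.
P = 0.78 × 5.67×10⁻⁸ × 2.366 × 1.570×10¹⁰.

P ≈ 1640 W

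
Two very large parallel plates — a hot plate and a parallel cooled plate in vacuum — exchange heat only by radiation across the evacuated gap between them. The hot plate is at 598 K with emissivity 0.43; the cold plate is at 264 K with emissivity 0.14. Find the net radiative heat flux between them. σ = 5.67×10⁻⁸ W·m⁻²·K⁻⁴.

For two infinite grey parallel plates, q = σ(T₁⁴ − T₂⁴)/(1/ε₁ + 1/ε₂ − 1).
T₁⁴ − T₂⁴ = 1.279×10¹¹ − 4.858×10⁹ = 1.230×10¹¹ K⁴.
1/ε₁ + 1/ε₂ − 1 = 2.326 + 7.143 − 1 = 8.468.
q = 5.67×10⁻⁸ × 1.230×10¹¹ / 8.468.

q ≈ 824 W/m²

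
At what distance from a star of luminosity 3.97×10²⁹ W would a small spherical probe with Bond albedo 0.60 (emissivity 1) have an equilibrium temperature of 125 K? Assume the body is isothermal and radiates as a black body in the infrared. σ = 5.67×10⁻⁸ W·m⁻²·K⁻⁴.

For an isothermal black-emitting sphere, (1−a)S·πr² = σ·4πr²·T⁴ ⇒ S = 4σT⁴/(1−a).
S = 4·5.67×10⁻⁸·(125)⁴/0.400 = 138.4 W/m².
Flux falls as S = L/(4πd²), so d = √(L/(4πS)) = √(3.97×10²⁹/(4π·138.4)).

d ≈ 1.51×10¹³ m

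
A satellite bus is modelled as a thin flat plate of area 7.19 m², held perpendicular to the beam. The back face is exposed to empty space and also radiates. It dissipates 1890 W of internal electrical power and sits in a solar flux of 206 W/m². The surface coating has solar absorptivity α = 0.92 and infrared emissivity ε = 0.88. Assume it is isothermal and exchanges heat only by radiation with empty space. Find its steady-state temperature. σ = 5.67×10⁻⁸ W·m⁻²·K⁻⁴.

At steady state, absorbed solar power + internal power = radiated power.
Absorbed: α·S·A_cross = 0.92·206·7.190 = 1363 W (cross-section A).
Total input = 1363 + 1890 = 3253 W.
Radiated: εσ·A_surf·T⁴ with A_surf = 2A = 14.38 m².
T⁴ = 3253/(0.88·5.67×10⁻⁸·14.38) = 4.533×10⁹ K⁴.

T ≈ 259 K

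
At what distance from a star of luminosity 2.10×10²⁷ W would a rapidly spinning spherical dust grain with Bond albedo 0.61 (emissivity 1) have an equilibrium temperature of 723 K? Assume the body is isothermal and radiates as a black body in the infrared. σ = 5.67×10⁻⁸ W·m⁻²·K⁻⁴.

For an isothermal black-emitting sphere, (1−a)S·πr² = σ·4πr²·T⁴ ⇒ S = 4σT⁴/(1−a).
S = 4·5.67×10⁻⁸·(723)⁴/0.390 = 1.589×10⁵ W/m².
Flux falls as S = L/(4πd²), so d = √(L/(4πS)) = √(2.10×10²⁷/(4π·1.589×10⁵)).

d ≈ 3.24×10¹⁰ m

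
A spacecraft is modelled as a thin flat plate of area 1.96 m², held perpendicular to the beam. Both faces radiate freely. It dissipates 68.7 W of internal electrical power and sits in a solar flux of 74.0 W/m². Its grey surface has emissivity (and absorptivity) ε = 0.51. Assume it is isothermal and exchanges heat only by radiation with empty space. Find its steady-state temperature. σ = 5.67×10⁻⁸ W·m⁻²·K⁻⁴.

T ≈ 188 K

At steady state, absorbed solar power + internal power = radiated power.
Absorbed: α·S·A_cross = 0.51·74.0·1.960 = 73.97 W (cross-section A).
Total input = 73.97 + 68.7 = 142.7 W.
Radiated: εσ·A_surf·T⁴ with A_surf = 2A = 3.920 m².
T⁴ = 142.7/(0.51·5.67×10⁻⁸·3.920) = 1.259×10⁹ K⁴.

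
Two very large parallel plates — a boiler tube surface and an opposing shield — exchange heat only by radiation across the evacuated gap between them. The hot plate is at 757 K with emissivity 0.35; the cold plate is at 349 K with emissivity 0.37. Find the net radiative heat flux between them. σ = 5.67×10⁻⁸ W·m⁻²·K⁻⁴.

For two infinite grey parallel plates, q = σ(T₁⁴ − T₂⁴)/(1/ε₁ + 1/ε₂ − 1).
T₁⁴ − T₂⁴ = 3.284×10¹¹ − 1.484×10¹⁰ = 3.135×10¹¹ K⁴.
1/ε₁ + 1/ε₂ − 1 = 2.857 + 2.703 − 1 = 4.560.
q = 5.67×10⁻⁸ × 3.135×10¹¹ / 4.560.

q ≈ 3900 W/m²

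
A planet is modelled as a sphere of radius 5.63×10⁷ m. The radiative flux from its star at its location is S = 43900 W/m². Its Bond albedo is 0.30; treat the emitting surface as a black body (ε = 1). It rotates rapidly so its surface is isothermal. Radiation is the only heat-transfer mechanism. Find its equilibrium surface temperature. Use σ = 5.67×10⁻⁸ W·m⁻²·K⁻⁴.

At equilibrium, absorbed power = emitted power.
Absorbing cross-section = πr² = 9.958×10¹⁵ m²; emitting surface = 4πr² = 3.983×10¹⁶ m² (ratio 4).
(1−a)S·A_cross = εσ·A_surf·T⁴  ⇒  T⁴ = (1−a)S/(4σ).
T⁴ = 0.700·43900/(4·5.67×10⁻⁸) = 1.355×10¹¹ K⁴.
T = (1.355×10¹¹)^(1/4).

T ≈ 607 K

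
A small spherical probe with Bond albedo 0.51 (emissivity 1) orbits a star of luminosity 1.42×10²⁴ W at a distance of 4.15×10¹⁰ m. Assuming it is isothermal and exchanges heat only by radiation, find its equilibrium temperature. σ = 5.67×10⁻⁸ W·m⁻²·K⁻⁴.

First find the stellar flux at distance d: S = L/(4πd²) = 1.42×10²⁴/(4π·(4.15×10¹⁰)²) = 65.61 W/m².
For an isothermal sphere, absorbed (1−a)S·πr² = emitted σ·4πr²·T⁴, so T⁴ = (1−a)S/(4σ).
T⁴ = 0.490·65.61/(4·5.67×10⁻⁸) = 1.418×10⁸ K⁴.

T ≈ 109 K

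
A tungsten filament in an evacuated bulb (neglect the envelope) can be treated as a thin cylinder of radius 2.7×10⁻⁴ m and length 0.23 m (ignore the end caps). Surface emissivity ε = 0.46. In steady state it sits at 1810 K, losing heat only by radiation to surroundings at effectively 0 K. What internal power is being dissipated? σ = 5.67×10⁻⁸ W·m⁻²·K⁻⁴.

Steady state: P = εσA T⁴.
A = 2πrL = 3.902×10⁻⁴ m²; T⁴ = (1810)⁴ = 1.073×10¹³ K⁴.
P = 0.46 × 5.67×10⁻⁸ × 3.902×10⁻⁴ × 1.073×10¹³.

P ≈ 109 W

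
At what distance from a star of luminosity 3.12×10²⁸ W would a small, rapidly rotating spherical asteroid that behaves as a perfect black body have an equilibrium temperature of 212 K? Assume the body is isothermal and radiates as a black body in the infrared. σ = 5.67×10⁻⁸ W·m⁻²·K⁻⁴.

d ≈ 2.33×10¹² m

For an isothermal black-emitting sphere, (1−a)S·πr² = σ·4πr²·T⁴ ⇒ S = 4σT⁴/(1−a).
S = 4·5.67×10⁻⁸·(212)⁴/1.00 = 458.1 W/m².
Flux falls as S = L/(4πd²), so d = √(L/(4πS)) = √(3.12×10²⁸/(4π·458.1)).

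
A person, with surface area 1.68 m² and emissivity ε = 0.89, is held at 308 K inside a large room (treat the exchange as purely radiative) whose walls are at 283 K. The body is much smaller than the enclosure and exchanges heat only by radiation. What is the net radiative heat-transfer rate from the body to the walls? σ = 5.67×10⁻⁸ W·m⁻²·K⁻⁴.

P_net ≈ 219 W

For a small grey body in a large enclosure: P_net = εσA(T_body⁴ − T_wall⁴).
A = 1.68 m²; T_body⁴ − T_wall⁴ = 8.999×10⁹ − 6.414×10⁹ = 2.585×10⁹ K⁴.
|P_net| = 0.89·5.67×10⁻⁸·1.680·2.585×10⁹.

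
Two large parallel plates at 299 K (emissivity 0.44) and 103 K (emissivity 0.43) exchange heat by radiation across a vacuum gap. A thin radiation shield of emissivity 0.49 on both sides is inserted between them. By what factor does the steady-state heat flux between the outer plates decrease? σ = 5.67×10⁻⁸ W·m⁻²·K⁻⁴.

Without shield: q₀ = σΔ(T⁴)/(1/ε₁+1/ε₂−1) with denominator 3.598.
With shield the two gaps are in series; the resistances add: (1/ε₁+1/ε_s−1)+(1/ε_s+1/ε₂−1) = 3.314+3.366 = 6.680.
Heat-flux ratio q₀/q = 6.680/3.598.

factor ≈ 1.86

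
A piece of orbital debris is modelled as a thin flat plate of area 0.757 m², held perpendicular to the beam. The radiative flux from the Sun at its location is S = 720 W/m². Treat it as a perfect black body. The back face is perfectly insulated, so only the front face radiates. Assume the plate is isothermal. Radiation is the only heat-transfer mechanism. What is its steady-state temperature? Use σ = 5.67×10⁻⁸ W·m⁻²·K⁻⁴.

T ≈ 336 K

At equilibrium, absorbed power = emitted power.
Absorbing cross-section = A = 0.7570 m²; emitting surface = A = 0.7570 m² (ratio 1).
S·A_cross = εσ·A_surf·T⁴  ⇒  T⁴ = S/(1σ).
T⁴ = 1.00·720/(1·5.67×10⁻⁸) = 1.270×10¹⁰ K⁴.
T = (1.270×10¹⁰)^(1/4).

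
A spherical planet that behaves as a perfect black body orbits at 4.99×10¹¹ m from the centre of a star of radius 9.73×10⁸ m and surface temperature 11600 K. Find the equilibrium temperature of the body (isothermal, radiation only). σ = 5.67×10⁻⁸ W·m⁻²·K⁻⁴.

T ≈ 362 K

The star's surface emits σT_*⁴; at distance d the flux is S = σT_*⁴(R_*/d)².
S = 5.67×10⁻⁸·(11600)⁴·(9.73×10⁸/4.99×10¹¹)² = 3903 W/m².
For an isothermal sphere T⁴ = (1−a)S/(4σ) = 1.721×10¹⁰ K⁴.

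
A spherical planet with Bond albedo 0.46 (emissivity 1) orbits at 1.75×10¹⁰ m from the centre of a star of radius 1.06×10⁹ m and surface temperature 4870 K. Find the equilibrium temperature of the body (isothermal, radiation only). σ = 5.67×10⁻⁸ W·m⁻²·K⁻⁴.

T ≈ 727 K

The star's surface emits σT_*⁴; at distance d the flux is S = σT_*⁴(R_*/d)².
S = 5.67×10⁻⁸·(4870)⁴·(1.06×10⁹/1.75×10¹⁰)² = 1.170×10⁵ W/m².
For an isothermal sphere T⁴ = (1−a)S/(4σ) = 2.786×10¹¹ K⁴.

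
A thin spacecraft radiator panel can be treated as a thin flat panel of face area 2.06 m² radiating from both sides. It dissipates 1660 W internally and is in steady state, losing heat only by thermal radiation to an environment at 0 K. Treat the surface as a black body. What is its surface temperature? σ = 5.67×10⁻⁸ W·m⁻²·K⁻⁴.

T ≈ 290 K

Steady state: internal power = radiated power, P = εσA T⁴.
Radiating area A = 2·2.06 = 4.120 m².
T⁴ = P/(εσA) = 1660/(1.0·5.67×10⁻⁸·4.120) = 7.106×10⁹ K⁴.
T = (7.106×10⁹)^(1/4).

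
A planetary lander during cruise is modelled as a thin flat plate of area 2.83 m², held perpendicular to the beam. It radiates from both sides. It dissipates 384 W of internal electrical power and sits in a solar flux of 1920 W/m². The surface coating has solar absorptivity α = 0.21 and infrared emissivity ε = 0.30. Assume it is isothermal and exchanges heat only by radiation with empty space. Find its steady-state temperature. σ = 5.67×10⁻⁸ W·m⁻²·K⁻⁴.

At steady state, absorbed solar power + internal power = radiated power.
Absorbed: α·S·A_cross = 0.21·1920·2.830 = 1141 W (cross-section A).
Total input = 1141 + 384 = 1525 W.
Radiated: εσ·A_surf·T⁴ with A_surf = 2A = 5.660 m².
T⁴ = 1525/(0.30·5.67×10⁻⁸·5.660) = 1.584×10¹⁰ K⁴.

T ≈ 355 K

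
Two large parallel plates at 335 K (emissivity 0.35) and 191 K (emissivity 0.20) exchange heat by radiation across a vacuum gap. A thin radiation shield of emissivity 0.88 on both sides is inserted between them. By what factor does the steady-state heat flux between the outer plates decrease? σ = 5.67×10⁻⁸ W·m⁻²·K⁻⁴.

factor ≈ 1.19

Without shield: q₀ = σΔ(T⁴)/(1/ε₁+1/ε₂−1) with denominator 6.857.
With shield the two gaps are in series; the resistances add: (1/ε₁+1/ε_s−1)+(1/ε_s+1/ε₂−1) = 2.994+5.136 = 8.130.
Heat-flux ratio q₀/q = 8.130/6.857.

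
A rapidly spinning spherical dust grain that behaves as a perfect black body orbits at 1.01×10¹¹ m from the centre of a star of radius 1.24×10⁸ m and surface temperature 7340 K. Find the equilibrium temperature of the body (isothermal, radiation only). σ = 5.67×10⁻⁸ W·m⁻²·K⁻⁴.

T ≈ 182 K

The star's surface emits σT_*⁴; at distance d the flux is S = σT_*⁴(R_*/d)².
S = 5.67×10⁻⁸·(7340)⁴·(1.24×10⁸/1.01×10¹¹)² = 248.1 W/m².
For an isothermal sphere T⁴ = (1−a)S/(4σ) = 1.094×10⁹ K⁴.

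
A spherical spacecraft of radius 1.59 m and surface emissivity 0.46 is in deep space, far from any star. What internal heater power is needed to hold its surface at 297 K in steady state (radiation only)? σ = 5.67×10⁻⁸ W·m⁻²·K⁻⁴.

P ≈ 6450 W

P = εσ·4πr²·T⁴.
4πr² = 31.77 m²; T⁴ = 7.781×10⁹ K⁴.
P = 0.46·5.67×10⁻⁸·31.77·7.781×10⁹.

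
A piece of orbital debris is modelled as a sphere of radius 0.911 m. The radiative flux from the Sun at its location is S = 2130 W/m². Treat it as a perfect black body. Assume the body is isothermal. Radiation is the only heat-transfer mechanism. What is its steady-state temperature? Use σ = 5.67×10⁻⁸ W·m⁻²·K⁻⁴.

At equilibrium, absorbed power = emitted power.
Absorbing cross-section = πr² = 2.607 m²; emitting surface = 4πr² = 10.43 m² (ratio 4).
S·A_cross = εσ·A_surf·T⁴  ⇒  T⁴ = S/(4σ).
T⁴ = 1.00·2130/(4·5.67×10⁻⁸) = 9.392×10⁹ K⁴.
T = (9.392×10⁹)^(1/4).

T ≈ 311 K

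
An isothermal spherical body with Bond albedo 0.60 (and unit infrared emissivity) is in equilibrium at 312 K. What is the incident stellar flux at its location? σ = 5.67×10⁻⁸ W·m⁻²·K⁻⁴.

(1−a)S·πr² = σ·4πr²·T⁴ ⇒ S = 4σT⁴/(1−a).
S = 4·5.67×10⁻⁸·9.476×10⁹/0.400.

S ≈ 5370 W/m²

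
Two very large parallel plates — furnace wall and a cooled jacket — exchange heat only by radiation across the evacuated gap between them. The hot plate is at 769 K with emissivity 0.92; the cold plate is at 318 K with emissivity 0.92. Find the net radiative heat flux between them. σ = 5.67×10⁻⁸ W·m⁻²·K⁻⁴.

q ≈ 16400 W/m²

For two infinite grey parallel plates, q = σ(T₁⁴ − T₂⁴)/(1/ε₁ + 1/ε₂ − 1).
T₁⁴ − T₂⁴ = 3.497×10¹¹ − 1.023×10¹⁰ = 3.395×10¹¹ K⁴.
1/ε₁ + 1/ε₂ − 1 = 1.087 + 1.087 − 1 = 1.174.
q = 5.67×10⁻⁸ × 3.395×10¹¹ / 1.174.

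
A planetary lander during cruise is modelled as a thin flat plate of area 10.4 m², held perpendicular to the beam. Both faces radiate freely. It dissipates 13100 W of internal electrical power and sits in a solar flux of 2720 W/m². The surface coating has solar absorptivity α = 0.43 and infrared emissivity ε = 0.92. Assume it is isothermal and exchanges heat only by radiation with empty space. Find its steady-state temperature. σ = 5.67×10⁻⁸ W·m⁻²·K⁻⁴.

At steady state, absorbed solar power + internal power = radiated power.
Absorbed: α·S·A_cross = 0.43·2720·10.40 = 12160 W (cross-section A).
Total input = 12160 + 13100 = 25260 W.
Radiated: εσ·A_surf·T⁴ with A_surf = 2A = 20.80 m².
T⁴ = 25260/(0.92·5.67×10⁻⁸·20.80) = 2.328×10¹⁰ K⁴.

T ≈ 391 K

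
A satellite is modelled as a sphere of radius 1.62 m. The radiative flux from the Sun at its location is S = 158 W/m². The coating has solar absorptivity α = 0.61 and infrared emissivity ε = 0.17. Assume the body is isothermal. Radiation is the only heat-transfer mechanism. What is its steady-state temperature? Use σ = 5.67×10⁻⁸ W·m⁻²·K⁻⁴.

T ≈ 224 K

At equilibrium, absorbed power = emitted power.
Absorbing cross-section = πr² = 8.245 m²; emitting surface = 4πr² = 32.98 m² (ratio 4).
αS·A_cross = εσ·A_surf·T⁴  ⇒  T⁴ = αS/(ε·4σ).
T⁴ = 0.610·158/(0.17·4·5.67×10⁻⁸) = 2.500×10⁹ K⁴.
T = (2.500×10⁹)^(1/4).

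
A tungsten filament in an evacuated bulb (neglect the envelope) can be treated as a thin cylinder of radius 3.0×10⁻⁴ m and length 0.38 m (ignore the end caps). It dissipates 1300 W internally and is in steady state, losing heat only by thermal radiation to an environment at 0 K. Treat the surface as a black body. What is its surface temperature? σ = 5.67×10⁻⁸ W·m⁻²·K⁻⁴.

T ≈ 2380 K

Steady state: internal power = radiated power, P = εσA T⁴.
Radiating area A = 2πrL = 7.163×10⁻⁴ m².
T⁴ = P/(εσA) = 1300/(1.0·5.67×10⁻⁸·7.163×10⁻⁴) = 3.201×10¹³ K⁴.
T = (3.201×10¹³)^(1/4).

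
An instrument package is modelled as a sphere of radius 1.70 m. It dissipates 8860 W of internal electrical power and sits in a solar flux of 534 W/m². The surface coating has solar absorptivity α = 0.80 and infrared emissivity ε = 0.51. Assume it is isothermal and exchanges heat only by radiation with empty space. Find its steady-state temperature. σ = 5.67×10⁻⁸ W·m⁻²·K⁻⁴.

At steady state, absorbed solar power + internal power = radiated power.
Absorbed: α·S·A_cross = 0.80·534·9.079 = 3879 W (cross-section πr²).
Total input = 3879 + 8860 = 12740 W.
Radiated: εσ·A_surf·T⁴ with A_surf = 4πr² = 36.32 m².
T⁴ = 12740/(0.51·5.67×10⁻⁸·36.32) = 1.213×10¹⁰ K⁴.

T ≈ 332 K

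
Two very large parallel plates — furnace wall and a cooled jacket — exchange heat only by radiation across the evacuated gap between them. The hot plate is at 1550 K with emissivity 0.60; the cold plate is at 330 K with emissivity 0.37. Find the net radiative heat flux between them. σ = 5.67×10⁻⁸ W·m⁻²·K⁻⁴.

For two infinite grey parallel plates, q = σ(T₁⁴ − T₂⁴)/(1/ε₁ + 1/ε₂ − 1).
T₁⁴ − T₂⁴ = 5.772×10¹² − 1.186×10¹⁰ = 5.760×10¹² K⁴.
1/ε₁ + 1/ε₂ − 1 = 1.667 + 2.703 − 1 = 3.369.
q = 5.67×10⁻⁸ × 5.760×10¹² / 3.369.

q ≈ 96900 W/m²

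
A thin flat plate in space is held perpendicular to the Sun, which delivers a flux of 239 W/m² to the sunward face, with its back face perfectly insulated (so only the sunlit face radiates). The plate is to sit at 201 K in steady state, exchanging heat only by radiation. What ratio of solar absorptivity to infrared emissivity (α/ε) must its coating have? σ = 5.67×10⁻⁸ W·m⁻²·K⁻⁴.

Balance: αS·A = εσ·1A·T⁴ ⇒ α/ε = σT⁴/S.
α/ε = 5.67×10⁻⁸·(201)⁴/239 = 5.67×10⁻⁸·1.632×10⁹/239.

α/ε ≈ 0.387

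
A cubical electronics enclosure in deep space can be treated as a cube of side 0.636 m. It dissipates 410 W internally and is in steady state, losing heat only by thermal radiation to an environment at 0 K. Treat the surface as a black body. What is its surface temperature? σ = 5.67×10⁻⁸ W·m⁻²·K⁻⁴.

T ≈ 234 K

Steady state: internal power = radiated power, P = εσA T⁴.
Radiating area A = 6L² = 2.427 m².
T⁴ = P/(εσA) = 410/(1.0·5.67×10⁻⁸·2.427) = 2.979×10⁹ K⁴.
T = (2.979×10⁹)^(1/4).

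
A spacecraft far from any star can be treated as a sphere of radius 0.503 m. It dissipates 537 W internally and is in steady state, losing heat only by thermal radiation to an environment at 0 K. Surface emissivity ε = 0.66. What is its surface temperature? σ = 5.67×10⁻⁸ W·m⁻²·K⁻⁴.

T ≈ 259 K

Steady state: internal power = radiated power, P = εσA T⁴.
Radiating area A = 4πr² = 3.179 m².
T⁴ = P/(εσA) = 537/(0.66·5.67×10⁻⁸·3.179) = 4.513×10⁹ K⁴.
T = (4.513×10⁹)^(1/4).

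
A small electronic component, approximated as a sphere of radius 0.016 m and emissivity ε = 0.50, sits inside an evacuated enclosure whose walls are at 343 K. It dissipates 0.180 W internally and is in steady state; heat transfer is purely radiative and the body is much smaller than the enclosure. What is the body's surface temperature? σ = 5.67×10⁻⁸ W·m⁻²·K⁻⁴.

T ≈ 355 K

For a small grey body in a large enclosure, net radiated power = εσA(T⁴ − T_w⁴).
Steady state: P = εσA(T⁴ − T_w⁴) with A = 4πr² = 0.003217 m².
T⁴ = P/(εσA) + T_w⁴ = 0.180/(0.50·5.67×10⁻⁸·0.003217) + (343)⁴
    = 1.974×10⁹ + 1.384×10¹⁰ = 1.581×10¹⁰ K⁴.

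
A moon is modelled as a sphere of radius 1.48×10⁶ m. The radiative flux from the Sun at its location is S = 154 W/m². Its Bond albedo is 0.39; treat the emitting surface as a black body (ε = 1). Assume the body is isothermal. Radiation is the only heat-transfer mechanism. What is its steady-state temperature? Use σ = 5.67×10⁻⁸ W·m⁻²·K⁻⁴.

T ≈ 143 K

At equilibrium, absorbed power = emitted power.
Absorbing cross-section = πr² = 6.881×10¹² m²; emitting surface = 4πr² = 2.753×10¹³ m² (ratio 4).
(1−a)S·A_cross = εσ·A_surf·T⁴  ⇒  T⁴ = (1−a)S/(4σ).
T⁴ = 0.610·154/(4·5.67×10⁻⁸) = 4.142×10⁸ K⁴.
T = (4.142×10⁸)^(1/4).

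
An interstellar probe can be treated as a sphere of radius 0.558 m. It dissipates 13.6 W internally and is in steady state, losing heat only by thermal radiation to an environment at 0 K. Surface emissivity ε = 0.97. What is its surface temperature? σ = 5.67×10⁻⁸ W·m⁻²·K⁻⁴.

T ≈ 89.2 K

Steady state: internal power = radiated power, P = εσA T⁴.
Radiating area A = 4πr² = 3.913 m².
T⁴ = P/(εσA) = 13.6/(0.97·5.67×10⁻⁸·3.913) = 6.320×10⁷ K⁴.
T = (6.320×10⁷)^(1/4).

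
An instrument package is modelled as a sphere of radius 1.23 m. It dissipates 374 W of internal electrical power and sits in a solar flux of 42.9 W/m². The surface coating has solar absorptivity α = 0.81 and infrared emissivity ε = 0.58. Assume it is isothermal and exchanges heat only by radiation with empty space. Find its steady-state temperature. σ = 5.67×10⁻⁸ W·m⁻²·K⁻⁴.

T ≈ 171 K

At steady state, absorbed solar power + internal power = radiated power.
Absorbed: α·S·A_cross = 0.81·42.9·4.753 = 165.2 W (cross-section πr²).
Total input = 165.2 + 374 = 539.2 W.
Radiated: εσ·A_surf·T⁴ with A_surf = 4πr² = 19.01 m².
T⁴ = 539.2/(0.58·5.67×10⁻⁸·19.01) = 8.624×10⁸ K⁴.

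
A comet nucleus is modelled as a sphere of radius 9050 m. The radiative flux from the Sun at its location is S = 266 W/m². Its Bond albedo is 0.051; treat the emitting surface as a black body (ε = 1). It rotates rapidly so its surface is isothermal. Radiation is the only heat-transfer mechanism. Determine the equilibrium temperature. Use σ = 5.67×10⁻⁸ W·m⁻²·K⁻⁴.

At equilibrium, absorbed power = emitted power.
Absorbing cross-section = πr² = 2.573×10⁸ m²; emitting surface = 4πr² = 1.029×10⁹ m² (ratio 4).
(1−a)S·A_cross = εσ·A_surf·T⁴  ⇒  T⁴ = (1−a)S/(4σ).
T⁴ = 0.949·266/(4·5.67×10⁻⁸) = 1.113×10⁹ K⁴.
T = (1.113×10⁹)^(1/4).

T ≈ 183 K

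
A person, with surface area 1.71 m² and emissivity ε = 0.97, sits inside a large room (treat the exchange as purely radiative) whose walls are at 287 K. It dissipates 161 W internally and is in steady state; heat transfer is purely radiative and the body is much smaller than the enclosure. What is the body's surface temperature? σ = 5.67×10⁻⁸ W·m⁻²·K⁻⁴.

For a small grey body in a large enclosure, net radiated power = εσA(T⁴ − T_w⁴).
Steady state: P = εσA(T⁴ − T_w⁴) with A = 1.71 m².
T⁴ = P/(εσA) + T_w⁴ = 161/(0.97·5.67×10⁻⁸·1.710) + (287)⁴
    = 1.712×10⁹ + 6.785×10⁹ = 8.497×10⁹ K⁴.

T ≈ 304 K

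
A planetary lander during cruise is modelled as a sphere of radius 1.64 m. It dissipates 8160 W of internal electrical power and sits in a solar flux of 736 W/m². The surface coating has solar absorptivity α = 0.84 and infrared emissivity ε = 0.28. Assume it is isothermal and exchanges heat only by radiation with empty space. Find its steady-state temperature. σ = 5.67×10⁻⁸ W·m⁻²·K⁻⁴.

At steady state, absorbed solar power + internal power = radiated power.
Absorbed: α·S·A_cross = 0.84·736·8.450 = 5224 W (cross-section πr²).
Total input = 5224 + 8160 = 13380 W.
Radiated: εσ·A_surf·T⁴ with A_surf = 4πr² = 33.80 m².
T⁴ = 13380/(0.28·5.67×10⁻⁸·33.80) = 2.494×10¹⁰ K⁴.

T ≈ 397 K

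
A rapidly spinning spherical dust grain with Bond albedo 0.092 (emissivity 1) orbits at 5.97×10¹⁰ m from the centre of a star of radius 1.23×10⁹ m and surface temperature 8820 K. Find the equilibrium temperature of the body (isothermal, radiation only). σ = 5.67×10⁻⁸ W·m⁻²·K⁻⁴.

The star's surface emits σT_*⁴; at distance d the flux is S = σT_*⁴(R_*/d)².
S = 5.67×10⁻⁸·(8820)⁴·(1.23×10⁹/5.97×10¹⁰)² = 1.457×10⁵ W/m².
For an isothermal sphere T⁴ = (1−a)S/(4σ) = 5.831×10¹¹ K⁴.

T ≈ 874 K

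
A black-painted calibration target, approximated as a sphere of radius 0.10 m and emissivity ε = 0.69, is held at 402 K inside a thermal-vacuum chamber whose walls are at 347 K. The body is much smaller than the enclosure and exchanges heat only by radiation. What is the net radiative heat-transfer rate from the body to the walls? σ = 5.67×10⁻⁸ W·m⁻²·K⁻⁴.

P_net ≈ 57.1 W

For a small grey body in a large enclosure: P_net = εσA(T_body⁴ − T_wall⁴).
A = 4πr² = 0.1257 m²; T_body⁴ − T_wall⁴ = 2.612×10¹⁰ − 1.450×10¹⁰ = 1.162×10¹⁰ K⁴.
|P_net| = 0.69·5.67×10⁻⁸·0.1257·1.162×10¹⁰.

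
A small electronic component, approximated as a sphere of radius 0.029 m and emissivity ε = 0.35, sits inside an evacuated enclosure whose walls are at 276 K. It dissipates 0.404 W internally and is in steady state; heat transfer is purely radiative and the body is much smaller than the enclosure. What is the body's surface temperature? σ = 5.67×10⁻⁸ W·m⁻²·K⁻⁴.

For a small grey body in a large enclosure, net radiated power = εσA(T⁴ − T_w⁴).
Steady state: P = εσA(T⁴ − T_w⁴) with A = 4πr² = 0.01057 m².
T⁴ = P/(εσA) + T_w⁴ = 0.404/(0.35·5.67×10⁻⁸·0.01057) + (276)⁴
    = 1.926×10⁹ + 5.803×10⁹ = 7.729×10⁹ K⁴.

T ≈ 297 K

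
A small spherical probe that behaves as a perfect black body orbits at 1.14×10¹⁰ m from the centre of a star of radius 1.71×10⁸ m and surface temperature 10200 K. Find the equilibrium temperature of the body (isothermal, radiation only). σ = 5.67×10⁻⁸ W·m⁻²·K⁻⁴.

T ≈ 883 K

The star's surface emits σT_*⁴; at distance d the flux is S = σT_*⁴(R_*/d)².
S = 5.67×10⁻⁸·(10200)⁴·(1.71×10⁸/1.14×10¹⁰)² = 1.381×10⁵ W/m².
For an isothermal sphere T⁴ = (1−a)S/(4σ) = 6.089×10¹¹ K⁴.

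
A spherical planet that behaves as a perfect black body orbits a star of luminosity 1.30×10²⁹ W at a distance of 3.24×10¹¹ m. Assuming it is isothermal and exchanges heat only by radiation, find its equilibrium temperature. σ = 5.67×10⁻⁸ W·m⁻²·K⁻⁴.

First find the stellar flux at distance d: S = L/(4πd²) = 1.30×10²⁹/(4π·(3.24×10¹¹)²) = 98550 W/m².
For an isothermal sphere, absorbed (1−a)S·πr² = emitted σ·4πr²·T⁴, so T⁴ = (1−a)S/(4σ).
T⁴ = 1.00·98550/(4·5.67×10⁻⁸) = 4.345×10¹¹ K⁴.

T ≈ 812 K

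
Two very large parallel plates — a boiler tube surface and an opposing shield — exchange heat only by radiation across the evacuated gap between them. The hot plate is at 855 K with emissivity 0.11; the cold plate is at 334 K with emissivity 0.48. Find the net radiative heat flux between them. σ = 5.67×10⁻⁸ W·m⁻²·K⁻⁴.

For two infinite grey parallel plates, q = σ(T₁⁴ − T₂⁴)/(1/ε₁ + 1/ε₂ − 1).
T₁⁴ − T₂⁴ = 5.344×10¹¹ − 1.244×10¹⁰ = 5.220×10¹¹ K⁴.
1/ε₁ + 1/ε₂ − 1 = 9.091 + 2.083 − 1 = 10.17.
q = 5.67×10⁻⁸ × 5.220×10¹¹ / 10.17.

q ≈ 2910 W/m²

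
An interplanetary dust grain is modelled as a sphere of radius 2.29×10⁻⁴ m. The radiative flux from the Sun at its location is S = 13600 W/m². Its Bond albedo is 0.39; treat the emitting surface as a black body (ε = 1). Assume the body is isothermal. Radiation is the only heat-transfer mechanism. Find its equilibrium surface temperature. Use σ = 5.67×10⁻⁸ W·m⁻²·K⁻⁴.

T ≈ 437 K

At equilibrium, absorbed power = emitted power.
Absorbing cross-section = πr² = 1.647×10⁻⁷ m²; emitting surface = 4πr² = 6.590×10⁻⁷ m² (ratio 4).
(1−a)S·A_cross = εσ·A_surf·T⁴  ⇒  T⁴ = (1−a)S/(4σ).
T⁴ = 0.610·13600/(4·5.67×10⁻⁸) = 3.658×10¹⁰ K⁴.
T = (3.658×10¹⁰)^(1/4).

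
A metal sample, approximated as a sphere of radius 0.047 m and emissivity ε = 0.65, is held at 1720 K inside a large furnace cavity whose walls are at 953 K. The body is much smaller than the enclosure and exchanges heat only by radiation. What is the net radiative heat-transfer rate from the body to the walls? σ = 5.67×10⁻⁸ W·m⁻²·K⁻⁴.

P_net ≈ 8110 W

For a small grey body in a large enclosure: P_net = εσA(T_body⁴ − T_wall⁴).
A = 4πr² = 0.02776 m²; T_body⁴ − T_wall⁴ = 8.752×10¹² − 8.248×10¹¹ = 7.927×10¹² K⁴.
|P_net| = 0.65·5.67×10⁻⁸·0.02776·7.927×10¹².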